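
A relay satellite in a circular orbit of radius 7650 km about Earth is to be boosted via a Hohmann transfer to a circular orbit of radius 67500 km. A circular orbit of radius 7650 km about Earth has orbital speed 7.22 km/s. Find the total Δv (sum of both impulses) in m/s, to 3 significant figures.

Δv = 3790 m/s

From the circular-orbit relation v² = μ/r at r = 7650 km: μ = v²r = (7.22)² × 7650 = 3.98782×10^5 km³/s².
Transfer-ellipse semi-major axis a_t = (r₁ + r₂)/2 = (7650 + 67500)/2 = 37575 km.
Circular speed at r₁: v₁ = √(μ/r₁) = √(3.98782×10^5/7650) = 7.220 km/s.
On the transfer ellipse at r₁, v² = μ(2/r − 1/a) gives v_p = √[μ(2/r₁ − 1/a_t)] = 9.677 km/s.
First burn Δv₁ = |v_p − v₁| = 2.457 km/s.
At r₂, v₂ = √(μ/r₂) = 2.431 km/s.
Transfer-orbit speed at r₂: v_a = √[μ(2/r₂ − 1/a_t)] = 1.097 km/s.
Second burn Δv₂ = |v₂ − v_a| = 1.334 km/s.
Total Δv = Δv₁ + Δv₂ = 3.791 km/s.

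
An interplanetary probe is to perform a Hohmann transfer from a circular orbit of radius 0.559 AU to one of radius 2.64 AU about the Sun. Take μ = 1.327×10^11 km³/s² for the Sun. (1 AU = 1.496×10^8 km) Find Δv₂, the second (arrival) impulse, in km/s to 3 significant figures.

Δv₂ = 7.49 km/s

In km: r₁ = 0.559 × 1.496×10^8 = 8.36264×10^7 km; r₂ = 2.64 × 1.496×10^8 = 3.94944×10^8 km.
Semi-major axis of the transfer orbit: a_t = (8.36264×10^7 + 3.94944×10^8)/2 = 2.392852×10^8 km.
Circular speed at r = 3.94944×10^8 km: v_c = √(μ/r) = 18.330 km/s.
Vis-viva on the transfer ellipse at r = 3.94944×10^8 km gives v_t = √[μ(2/r − 1/a_t)] = 10.836 km/s.
Δv₂ = |v_t − v_c| = |10.836 − 18.330| = 7.494 km/s.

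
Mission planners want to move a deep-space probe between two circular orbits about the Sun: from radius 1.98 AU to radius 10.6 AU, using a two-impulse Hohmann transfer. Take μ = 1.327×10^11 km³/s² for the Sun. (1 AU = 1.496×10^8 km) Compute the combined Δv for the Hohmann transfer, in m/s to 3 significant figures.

In km: r₁ = 1.98 × 1.496×10^8 = 2.96208×10^8 km; r₂ = 10.6 × 1.496×10^8 = 1.58576×10^9 km.
Semi-major axis of the transfer orbit: a_t = (2.96208×10^8 + 1.58576×10^9)/2 = 9.40984×10^8 km.
Circular speed at r₁: v₁ = √(μ/r₁) = √(1.327×10^11/2.96208×10^8) = 21.166 km/s.
Transfer-orbit speed at r₁ (vis-viva equation): v_p = √[μ(2/r₁ − 1/a_t)] = 27.477 km/s.
First burn Δv₁ = |v_p − v₁| = 6.311 km/s.
At r₂, v₂ = √(μ/r₂) = 9.1478 km/s.
Transfer-orbit speed at r₂: v_a = √[μ(2/r₂ − 1/a_t)] = 5.1324 km/s.
Second burn Δv₂ = |v₂ − v_a| = 4.015 km/s.
Δv = Δv₁ + Δv₂ = 6.311 + 4.015 = 10.33 km/s.

Δv = 10300 m/s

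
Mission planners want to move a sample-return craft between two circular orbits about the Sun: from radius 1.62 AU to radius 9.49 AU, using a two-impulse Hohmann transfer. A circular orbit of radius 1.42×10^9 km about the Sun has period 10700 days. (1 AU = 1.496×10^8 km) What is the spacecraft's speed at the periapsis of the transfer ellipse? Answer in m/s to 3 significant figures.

v = 30500 m/s

From Kepler's third law T² = 4π²r³/μ at r = 1.42×10^9 km, T = 10700 days = 10700 × 86400 s = 9.2448×10^8 s: μ = 4π²r³/T² = 1.32260×10^11 km³/s².
In km: r₁ = 1.62 × 1.496×10^8 = 2.42352×10^8 km; r₂ = 9.49 × 1.496×10^8 = 1.419704×10^9 km.
Semi-major axis of the transfer orbit: a_t = (2.42352×10^8 + 1.419704×10^9)/2 = 8.31028×10^8 km.
The periapsis of the transfer ellipse is at r = 2.42352×10^8 km.
Applying v² = μ(2/r − 1/a_t): v = 30.53 km/s.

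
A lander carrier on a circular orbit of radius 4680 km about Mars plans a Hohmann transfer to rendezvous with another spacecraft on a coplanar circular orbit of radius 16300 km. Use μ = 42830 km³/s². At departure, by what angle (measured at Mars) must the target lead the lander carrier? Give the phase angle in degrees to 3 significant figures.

φ = 87.1°

Transfer-ellipse semi-major axis a_t = (r₁ + r₂)/2 = (4680 + 16300)/2 = 10490 km.
Transfer time t = π√(a_t³/μ) = 16310 s.
The target's mean motion on its circular orbit is ω₂ = √(μ/r₂³) = 9.945×10^-5 rad/s.
Angle swept by the target during transfer: ω₂·t = 1.622 rad = 92.93°.
The lander carrier traverses 180° on the transfer ellipse, so the target must lead by 180° − 92.93° = 87.1°.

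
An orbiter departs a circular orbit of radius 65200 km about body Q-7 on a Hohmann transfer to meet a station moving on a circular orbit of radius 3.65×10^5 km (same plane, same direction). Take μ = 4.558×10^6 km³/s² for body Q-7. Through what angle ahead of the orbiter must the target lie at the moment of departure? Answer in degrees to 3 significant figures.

Semi-major axis of the transfer orbit: a_t = (65200 + 3.650×10^5)/2 = 2.151×10^5 km.
Transfer time t = π√(a_t³/μ) = 1.468×10^5 s.
The target's mean motion on its circular orbit is ω₂ = √(μ/r₂³) = 9.682×10^-6 rad/s.
Angle swept by the target during transfer: ω₂·t = 1.4213 rad = 81.43°.
The orbiter traverses 180° on the transfer ellipse, so the target must lead by 180° − 81.43° = 98.6°.

φ = 98.6°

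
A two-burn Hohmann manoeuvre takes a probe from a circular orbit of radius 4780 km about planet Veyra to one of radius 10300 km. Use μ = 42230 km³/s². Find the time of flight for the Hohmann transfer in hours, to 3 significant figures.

Semi-major axis of the transfer orbit: a_t = (4780 + 10300)/2 = 7540 km.
By Kepler's third law the transfer-orbit period is T = 2π√(a_t³/μ), so t = T/2 = 10010 s.
Converting: 10010 s ÷ 3600 s/hour = 2.78 hours.

t = 2.78 hours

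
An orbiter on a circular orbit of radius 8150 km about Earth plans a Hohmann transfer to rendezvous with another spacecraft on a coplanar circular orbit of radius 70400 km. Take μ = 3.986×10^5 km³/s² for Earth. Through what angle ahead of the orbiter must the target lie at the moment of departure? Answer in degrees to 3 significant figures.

φ = 105°

Transfer-ellipse semi-major axis a_t = (r₁ + r₂)/2 = (8150 + 70400)/2 = 39275 km.
The half-period of the transfer ellipse is t = π√(a_t³/μ) = 38730 s.
Target angular speed ω₂ = √(μ/r₂³) = 3.380×10^-5 rad/s.
Angle swept by the target during transfer: ω₂·t = 1.309 rad = 75.00°.
The orbiter traverses 180° on the transfer ellipse, so the target must lead by 180° − 75.00° = 105°.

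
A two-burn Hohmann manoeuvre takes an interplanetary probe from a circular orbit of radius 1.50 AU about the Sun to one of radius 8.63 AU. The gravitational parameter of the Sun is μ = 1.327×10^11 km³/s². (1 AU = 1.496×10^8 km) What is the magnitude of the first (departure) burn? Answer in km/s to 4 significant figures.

In km: r₁ = 1.50 × 1.496×10^8 = 2.244×10^8 km; r₂ = 8.63 × 1.496×10^8 = 1.291048×10^9 km.
Transfer-ellipse semi-major axis a_t = (r₁ + r₂)/2 = (2.244×10^8 + 1.291048×10^9)/2 = 7.57724×10^8 km.
Circular speed at r = 2.244×10^8 km: v_c = √(μ/r) = 24.3178 km/s.
Vis-viva on the transfer ellipse at r = 2.244×10^8 km gives v_t = √[μ(2/r − 1/a_t)] = 31.7424 km/s.
Δv₁ = |v_t − v_c| = |31.7424 − 24.3178| = 7.425 km/s.

Δv₁ = 7.425 km/s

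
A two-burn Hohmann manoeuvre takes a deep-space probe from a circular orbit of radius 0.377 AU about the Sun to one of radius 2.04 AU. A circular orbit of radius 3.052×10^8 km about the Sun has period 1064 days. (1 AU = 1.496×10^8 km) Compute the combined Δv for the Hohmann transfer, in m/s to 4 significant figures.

Δv = 23730 m/s

From Kepler's third law T² = 4π²r³/μ at r = 3.052×10^8 km, T = 1064 days = 1064 × 86400 s = 9.19296×10^7 s: μ = 4π²r³/T² = 1.32801×10^11 km³/s².
In km: r₁ = 0.377 × 1.496×10^8 = 5.63992×10^7 km; r₂ = 2.04 × 1.496×10^8 = 3.05184×10^8 km.
The Hohmann ellipse has a_t = (r₁ + r₂)/2 = 1.807916×10^8 km.
Circular speed at r₁: v₁ = √(μ/r₁) = √(1.32801×10^11/5.63992×10^7) = 48.525 km/s.
On the transfer ellipse at r₁, vis-viva equation gives v_p = √[μ(2/r₁ − 1/a_t)] = 63.046 km/s.
First burn Δv₁ = |v_p − v₁| = 14.52 km/s.
At r₂, v₂ = √(μ/r₂) = 20.860 km/s.
Transfer-orbit speed at r₂: v_a = √[μ(2/r₂ − 1/a_t)] = 11.651 km/s.
Second burn Δv₂ = |v₂ − v_a| = 9.209 km/s.
Total Δv = Δv₁ + Δv₂ = 23.73 km/s.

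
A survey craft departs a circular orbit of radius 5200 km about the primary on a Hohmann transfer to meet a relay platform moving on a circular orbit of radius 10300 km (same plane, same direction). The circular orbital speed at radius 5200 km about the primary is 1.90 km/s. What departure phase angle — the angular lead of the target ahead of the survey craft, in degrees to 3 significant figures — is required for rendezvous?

From the circular-orbit relation v² = μ/r at r = 5200 km: μ = v²r = (1.90)² × 5200 = 18772.0 km³/s².
Transfer-ellipse semi-major axis a_t = (r₁ + r₂)/2 = (5200 + 10300)/2 = 7750 km.
Transfer time t = π√(a_t³/μ) = 15640 s.
Target angular speed ω₂ = √(μ/r₂³) = 1.311×10^-4 rad/s.
Angle swept by the target during transfer: ω₂·t = 2.050 rad = 117.5°.
The survey craft traverses 180° on the transfer ellipse, so the target must lead by 180° − 117.5° = 62.5°.

φ = 62.5°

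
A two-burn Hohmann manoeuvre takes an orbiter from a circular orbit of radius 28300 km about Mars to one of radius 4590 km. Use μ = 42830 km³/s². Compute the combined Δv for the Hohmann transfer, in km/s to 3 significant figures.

Δv = 1.53 km/s

Transfer-ellipse semi-major axis a_t = (r₁ + r₂)/2 = (28300 + 4590)/2 = 16445 km.
At r₁ the circular-orbit speed is v₁ = √(μ/r₁) = 1.2302 km/s.
On the transfer ellipse at r₁, vis-viva gives v_a = √[μ(2/r₁ − 1/a_t)] = 0.64994 km/s.
First burn Δv₁ = |v_a − v₁| = 0.5803 km/s.
At r₂, v₂ = √(μ/r₂) = 3.0547 km/s.
Transfer-orbit speed at r₂: v_p = √[μ(2/r₂ − 1/a_t)] = 4.0072 km/s.
Second burn Δv₂ = |v₂ − v_p| = 0.9525 km/s.
Total Δv = Δv₁ + Δv₂ = 1.533 km/s.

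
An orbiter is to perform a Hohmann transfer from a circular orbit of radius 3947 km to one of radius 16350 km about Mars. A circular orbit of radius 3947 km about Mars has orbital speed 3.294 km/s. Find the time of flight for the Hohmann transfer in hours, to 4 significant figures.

t = 4.311 hours

From the circular-orbit relation v² = μ/r at r = 3947 km: μ = v²r = (3.294)² × 3947 = 42826.7 km³/s².
Transfer-ellipse semi-major axis a_t = (r₁ + r₂)/2 = (3947 + 16350)/2 = 10148.5 km.
By Kepler's third law the transfer-orbit period is T = 2π√(a_t³/μ), so t = T/2 = 15520 s.
Converting: 15520 s ÷ 3600 s/hour = 4.311 hours.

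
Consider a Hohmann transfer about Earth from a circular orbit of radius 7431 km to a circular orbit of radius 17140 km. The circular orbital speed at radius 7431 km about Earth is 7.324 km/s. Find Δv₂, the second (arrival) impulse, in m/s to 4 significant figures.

From the circular-orbit relation v² = μ/r at r = 7431 km: μ = v²r = (7.324)² × 7431 = 3.98606×10^5 km³/s².
Semi-major axis of the transfer orbit: a_t = (7431 + 17140)/2 = 12285.5 km.
Circular speed at r = 17140 km: v_c = √(μ/r) = 4.8224 km/s.
Vis-viva on the transfer ellipse at r = 17140 km gives v_t = √[μ(2/r − 1/a_t)] = 3.7505 km/s.
Δv₂ = |v_t − v_c| = |3.7505 − 4.8224| = 1.072 km/s.

Δv₂ = 1072 m/s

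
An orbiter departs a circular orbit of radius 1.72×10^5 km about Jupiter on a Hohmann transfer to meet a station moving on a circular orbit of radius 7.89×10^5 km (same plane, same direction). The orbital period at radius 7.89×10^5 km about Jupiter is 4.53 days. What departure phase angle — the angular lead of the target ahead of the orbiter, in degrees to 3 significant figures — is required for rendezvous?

φ = 94.5°

From Kepler's third law T² = 4π²r³/μ at r = 7.89×10^5 km, T = 4.53 days = 4.53 × 86400 s = 3.91392×10^5 s: μ = 4π²r³/T² = 1.26581×10^8 km³/s².
The Hohmann ellipse has a_t = (r₁ + r₂)/2 = 4.805×10^5 km.
Transfer time t = π√(a_t³/μ) = 93005.1 s.
Target angular speed ω₂ = √(μ/r₂³) = 1.60534×10^-5 rad/s.
Angle swept by the target during transfer: ω₂·t = 1.49305 rad = 85.545°.
The orbiter traverses 180° on the transfer ellipse, so the target must lead by 180° − 85.545° = 94.5°.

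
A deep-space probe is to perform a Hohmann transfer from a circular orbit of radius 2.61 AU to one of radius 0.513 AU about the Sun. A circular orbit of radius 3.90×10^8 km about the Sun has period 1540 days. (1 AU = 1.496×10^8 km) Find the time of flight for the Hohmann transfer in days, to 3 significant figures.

t = 357 days

From Kepler's third law T² = 4π²r³/μ at r = 3.90×10^8 km, T = 1540 days = 1540 × 86400 s = 1.33056×10^8 s: μ = 4π²r³/T² = 1.32277×10^11 km³/s².
In km: r₁ = 2.61 × 1.496×10^8 = 3.90456×10^8 km; r₂ = 0.513 × 1.496×10^8 = 7.67448×10^7 km.
Transfer-ellipse semi-major axis a_t = (r₁ + r₂)/2 = (3.90456×10^8 + 7.67448×10^7)/2 = 2.336004×10^8 km.
Half the transfer-orbit period gives t = π√(a_t³/μ) = 3.084×10^7 s.
Converting: 3.084×10^7 s ÷ 86400 s/day = 357 days.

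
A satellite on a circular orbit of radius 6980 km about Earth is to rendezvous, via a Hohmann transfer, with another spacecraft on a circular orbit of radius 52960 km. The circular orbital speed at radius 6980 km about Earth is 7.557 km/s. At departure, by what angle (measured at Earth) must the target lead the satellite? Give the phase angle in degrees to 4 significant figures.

φ = 103.4°

From the circular-orbit relation v² = μ/r at r = 6980 km: μ = v²r = (7.557)² × 6980 = 3.98616×10^5 km³/s².
The Hohmann ellipse has a_t = (r₁ + r₂)/2 = 29970 km.
Transfer time t = π√(a_t³/μ) = 25817 s.
The target's mean motion on its circular orbit is ω₂ = √(μ/r₂³) = 5.1803×10^-5 rad/s.
Angle swept by the target during transfer: ω₂·t = 1.3374 rad = 76.63°.
The satellite traverses 180° on the transfer ellipse, so the target must lead by 180° − 76.63° = 103.4°.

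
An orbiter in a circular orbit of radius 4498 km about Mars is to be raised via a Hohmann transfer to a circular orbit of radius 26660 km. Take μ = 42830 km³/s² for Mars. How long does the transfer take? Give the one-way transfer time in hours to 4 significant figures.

t = 8.199 hours

Transfer-ellipse semi-major axis a_t = (r₁ + r₂)/2 = (4498 + 26660)/2 = 15579 km.
By Kepler's third law the transfer-orbit period is T = 2π√(a_t³/μ), so t = T/2 = 29518 s.
Converting: 29518 s ÷ 3600 s/hour = 8.199 hours.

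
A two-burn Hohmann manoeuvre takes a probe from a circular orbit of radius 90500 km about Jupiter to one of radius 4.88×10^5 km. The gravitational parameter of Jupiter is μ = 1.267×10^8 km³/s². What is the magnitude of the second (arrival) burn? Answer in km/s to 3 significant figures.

Transfer-ellipse semi-major axis a_t = (r₁ + r₂)/2 = (90500 + 4.880×10^5)/2 = 2.8925×10^5 km.
On the circular orbit at r = 4.880×10^5 km, v_c = √(μ/r) = 16.113 km/s.
Vis-viva on the transfer ellipse at r = 4.880×10^5 km gives v_t = √[μ(2/r − 1/a_t)] = 9.0129 km/s.
Δv₂ = |v_t − v_c| = |9.0129 − 16.113| = 7.100 km/s.

Δv₂ = 7.10 km/s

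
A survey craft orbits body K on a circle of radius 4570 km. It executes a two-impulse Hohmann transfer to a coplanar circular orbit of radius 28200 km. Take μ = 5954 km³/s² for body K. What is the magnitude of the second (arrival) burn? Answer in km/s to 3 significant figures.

The Hohmann ellipse has a_t = (r₁ + r₂)/2 = 16385 km.
Circular speed at r = 28200 km: v_c = √(μ/r) = 0.4595 km/s.
Vis-viva on the transfer ellipse at r = 28200 km gives v_t = √[μ(2/r − 1/a_t)] = 0.2427 km/s.
Δv₂ = |v_t − v_c| = |0.2427 − 0.4595| = 0.2168 km/s.

Δv₂ = 0.217 km/s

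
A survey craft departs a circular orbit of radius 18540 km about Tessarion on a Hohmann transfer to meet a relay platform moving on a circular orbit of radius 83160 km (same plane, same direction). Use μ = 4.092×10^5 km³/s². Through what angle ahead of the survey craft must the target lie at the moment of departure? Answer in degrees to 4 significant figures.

The Hohmann ellipse has a_t = (r₁ + r₂)/2 = 50850 km.
The half-period of the transfer ellipse is t = π√(a_t³/μ) = 56314.3 s.
The target's mean motion on its circular orbit is ω₂ = √(μ/r₂³) = 2.66745×10^-5 rad/s.
Angle swept by the target during transfer: ω₂·t = 1.5022 rad = 86.07°.
Arrival is 180° from departure on the ellipse, so φ = 180° − 86.07° = 93.93°.

φ = 93.93°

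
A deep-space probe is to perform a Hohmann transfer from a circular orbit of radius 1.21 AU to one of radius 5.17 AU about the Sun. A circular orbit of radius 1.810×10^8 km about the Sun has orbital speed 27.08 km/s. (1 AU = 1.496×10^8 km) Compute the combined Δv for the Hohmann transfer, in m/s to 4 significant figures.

From the circular-orbit relation v² = μ/r at r = 1.810×10^8 km: μ = v²r = (27.08)² × 1.810×10^8 = 1.32732×10^11 km³/s².
In km: r₁ = 1.21 × 1.496×10^8 = 1.81016×10^8 km; r₂ = 5.17 × 1.496×10^8 = 7.73432×10^8 km.
The Hohmann ellipse has a_t = (r₁ + r₂)/2 = 4.77224×10^8 km.
At r₁ the circular-orbit speed is v₁ = √(μ/r₁) = 27.079 km/s.
Transfer-orbit speed at r₁ (vis-viva): v_p = √[μ(2/r₁ − 1/a_t)] = 34.473 km/s.
First burn Δv₁ = |v_p − v₁| = 7.394 km/s.
Circular speed at r₂: v₂ = √(μ/r₂) = 13.10 km/s.
Transfer-orbit speed at r₂: v_a = √[μ(2/r₂ − 1/a_t)] = 8.068 km/s.
Second burn Δv₂ = |v₂ − v_a| = 5.032 km/s.
Δv = Δv₁ + Δv₂ = 7.394 + 5.032 = 12.43 km/s.

Δv = 12430 m/s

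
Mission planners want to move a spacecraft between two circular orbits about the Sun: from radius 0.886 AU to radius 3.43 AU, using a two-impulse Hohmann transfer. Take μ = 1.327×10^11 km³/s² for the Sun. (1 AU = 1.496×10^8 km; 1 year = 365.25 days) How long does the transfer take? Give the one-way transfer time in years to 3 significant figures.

In km: r₁ = 0.886 × 1.496×10^8 = 1.325456×10^8 km; r₂ = 3.43 × 1.496×10^8 = 5.13128×10^8 km.
The Hohmann ellipse has a_t = (r₁ + r₂)/2 = 3.228368×10^8 km.
Half the transfer-orbit period gives t = π√(a_t³/μ) = 5.003×10^7 s.
Converting: 5.003×10^7 s ÷ 3.15576×10^7 s/year (365.25 × 86400) = 1.59 years.

t = 1.59 years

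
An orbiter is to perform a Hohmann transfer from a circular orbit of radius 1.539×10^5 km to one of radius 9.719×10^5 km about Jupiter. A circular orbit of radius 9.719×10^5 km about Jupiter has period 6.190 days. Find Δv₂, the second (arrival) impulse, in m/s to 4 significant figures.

From Kepler's third law T² = 4π²r³/μ at r = 9.719×10^5 km, T = 6.190 days = 6.190 × 86400 s = 5.34816×10^5 s: μ = 4π²r³/T² = 1.26711×10^8 km³/s².
Semi-major axis of the transfer orbit: a_t = (1.539×10^5 + 9.719×10^5)/2 = 5.629×10^5 km.
On the circular orbit at r = 9.719×10^5 km, v_c = √(μ/r) = 11.418 km/s.
Transfer-orbit speed at the same r (vis-viva, a = a_t): v_t = √[μ(2/r − 1/a_t)] = 5.9704 km/s.
Δv₂ = |v_t − v_c| = |5.9704 − 11.418| = 5.448 km/s.

Δv₂ = 5448 m/s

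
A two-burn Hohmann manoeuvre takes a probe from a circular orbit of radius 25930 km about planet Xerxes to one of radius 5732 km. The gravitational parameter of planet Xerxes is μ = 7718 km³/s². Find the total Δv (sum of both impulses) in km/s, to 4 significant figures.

Semi-major axis of the transfer orbit: a_t = (25930 + 5732)/2 = 15831 km.
At r₁ the circular-orbit speed is v₁ = √(μ/r₁) = 0.5456 km/s.
Transfer-orbit speed at r₁ (vis-viva equation): v_a = √[μ(2/r₁ − 1/a_t)] = 0.3283 km/s.
First burn Δv₁ = |v_a − v₁| = 0.2173 km/s.
Circular speed at r₂: v₂ = √(μ/r₂) = 1.1604 km/s.
Transfer-orbit speed at r₂: v_p = √[μ(2/r₂ − 1/a_t)] = 1.4851 km/s.
Second burn Δv₂ = |v₂ − v_p| = 0.3247 km/s.
Δv = Δv₁ + Δv₂ = 0.2173 + 0.3247 = 0.5420 km/s.

Δv = 0.5420 km/s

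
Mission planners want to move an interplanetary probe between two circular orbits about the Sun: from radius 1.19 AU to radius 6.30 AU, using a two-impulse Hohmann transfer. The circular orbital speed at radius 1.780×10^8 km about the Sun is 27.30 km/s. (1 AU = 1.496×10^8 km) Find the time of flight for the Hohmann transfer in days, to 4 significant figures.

t = 1324 days

From the circular-orbit relation v² = μ/r at r = 1.780×10^8 km: μ = v²r = (27.30)² × 1.780×10^8 = 1.32662×10^11 km³/s².
In km: r₁ = 1.19 × 1.496×10^8 = 1.78024×10^8 km; r₂ = 6.30 × 1.496×10^8 = 9.4248×10^8 km.
Transfer-ellipse semi-major axis a_t = (r₁ + r₂)/2 = (1.78024×10^8 + 9.4248×10^8)/2 = 5.60252×10^8 km.
Transfer time t = π√(a_t³/μ) = π√((5.60252×10^8)³ / 1.32662×10^11) = 1.144×10^8 s.
Converting: 1.144×10^8 s ÷ 86400 s/day = 1324 days.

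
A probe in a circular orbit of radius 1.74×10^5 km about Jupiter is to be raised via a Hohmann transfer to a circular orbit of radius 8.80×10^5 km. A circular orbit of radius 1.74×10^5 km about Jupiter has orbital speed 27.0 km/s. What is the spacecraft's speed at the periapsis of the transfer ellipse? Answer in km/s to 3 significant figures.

From the circular-orbit relation v² = μ/r at r = 1.74×10^5 km: μ = v²r = (27.0)² × 1.74×10^5 = 1.26846×10^8 km³/s².
Semi-major axis of the transfer orbit: a_t = (1.740×10^5 + 8.800×10^5)/2 = 5.270×10^5 km.
The periapsis of the transfer ellipse is at r = 1.740×10^5 km.
From the vis-viva equation, v = √[μ(2/r − 1/a_t)] = 34.89 km/s.

v = 34.9 km/s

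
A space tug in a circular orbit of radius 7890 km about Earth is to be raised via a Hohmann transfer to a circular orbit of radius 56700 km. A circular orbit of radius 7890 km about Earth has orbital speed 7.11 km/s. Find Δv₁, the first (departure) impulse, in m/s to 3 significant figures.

Δv₁ = 2310 m/s

From the circular-orbit relation v² = μ/r at r = 7890 km: μ = v²r = (7.11)² × 7890 = 3.98856×10^5 km³/s².
Semi-major axis of the transfer orbit: a_t = (7890 + 56700)/2 = 32295 km.
On the circular orbit at r = 7890 km, v_c = √(μ/r) = 7.110 km/s.
Vis-viva on the transfer ellipse at r = 7890 km gives v_t = √[μ(2/r − 1/a_t)] = 9.421 km/s.
Δv₁ = |v_t − v_c| = |9.421 − 7.110| = 2.311 km/s.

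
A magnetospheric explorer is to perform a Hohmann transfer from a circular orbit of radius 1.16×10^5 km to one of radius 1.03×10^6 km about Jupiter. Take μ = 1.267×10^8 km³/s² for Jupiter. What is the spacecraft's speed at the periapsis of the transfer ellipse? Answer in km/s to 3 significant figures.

v = 44.3 km/s

The Hohmann ellipse has a_t = (r₁ + r₂)/2 = 5.730×10^5 km.
The periapsis of the transfer ellipse is at r = 1.160×10^5 km.
Applying v² = μ(2/r − 1/a_t): v = 44.31 km/s.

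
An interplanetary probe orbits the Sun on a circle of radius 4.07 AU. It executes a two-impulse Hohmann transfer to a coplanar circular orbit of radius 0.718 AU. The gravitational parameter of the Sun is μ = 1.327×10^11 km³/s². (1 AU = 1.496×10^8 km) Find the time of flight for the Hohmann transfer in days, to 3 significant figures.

t = 677 days

In km: r₁ = 4.07 × 1.496×10^8 = 6.08872×10^8 km; r₂ = 0.718 × 1.496×10^8 = 1.074128×10^8 km.
Transfer-ellipse semi-major axis a_t = (r₁ + r₂)/2 = (6.08872×10^8 + 1.074128×10^8)/2 = 3.581424×10^8 km.
Half the transfer-orbit period gives t = π√(a_t³/μ) = 5.845×10^7 s.
Converting: 5.845×10^7 s ÷ 86400 s/day = 677 days.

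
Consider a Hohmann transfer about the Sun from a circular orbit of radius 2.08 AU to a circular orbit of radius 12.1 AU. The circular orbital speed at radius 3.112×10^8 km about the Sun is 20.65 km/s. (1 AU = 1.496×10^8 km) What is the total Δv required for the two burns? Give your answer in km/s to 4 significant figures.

From the circular-orbit relation v² = μ/r at r = 3.112×10^8 km: μ = v²r = (20.65)² × 3.112×10^8 = 1.32703×10^11 km³/s².
In km: r₁ = 2.08 × 1.496×10^8 = 3.11168×10^8 km; r₂ = 12.1 × 1.496×10^8 = 1.81016×10^9 km.
Semi-major axis of the transfer orbit: a_t = (3.11168×10^8 + 1.81016×10^9)/2 = 1.060664×10^9 km.
At r₁ the circular-orbit speed is v₁ = √(μ/r₁) = 20.651 km/s.
On the transfer ellipse at r₁, vis-viva equation gives v_p = √[μ(2/r₁ − 1/a_t)] = 26.978 km/s.
First burn Δv₁ = |v_p − v₁| = 6.327 km/s.
At r₂, v₂ = √(μ/r₂) = 8.56212 km/s.
Transfer-orbit speed at r₂: v_a = √[μ(2/r₂ − 1/a_t)] = 4.63756 km/s.
Second burn Δv₂ = |v₂ − v_a| = 3.925 km/s.
Δv = Δv₁ + Δv₂ = 6.327 + 3.925 = 10.25 km/s.

Δv = 10.25 km/s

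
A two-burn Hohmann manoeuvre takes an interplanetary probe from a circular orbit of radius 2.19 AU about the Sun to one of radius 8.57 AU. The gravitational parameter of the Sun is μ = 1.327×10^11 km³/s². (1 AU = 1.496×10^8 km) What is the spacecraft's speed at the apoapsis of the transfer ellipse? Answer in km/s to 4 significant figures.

In km: r₁ = 2.19 × 1.496×10^8 = 3.27624×10^8 km; r₂ = 8.57 × 1.496×10^8 = 1.282072×10^9 km.
Transfer-ellipse semi-major axis a_t = (r₁ + r₂)/2 = (3.27624×10^8 + 1.282072×10^9)/2 = 8.04848×10^8 km.
At apoapsis, r = 1.282072×10^9 km.
From the vis-viva equation, v = √[μ(2/r − 1/a_t)] = 6.491 km/s.

v = 6.491 km/s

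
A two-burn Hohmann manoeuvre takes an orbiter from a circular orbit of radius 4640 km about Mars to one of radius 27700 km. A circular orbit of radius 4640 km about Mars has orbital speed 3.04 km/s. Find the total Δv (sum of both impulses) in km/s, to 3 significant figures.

Δv = 1.52 km/s

From the circular-orbit relation v² = μ/r at r = 4640 km: μ = v²r = (3.04)² × 4640 = 42881.0 km³/s².
Transfer-ellipse semi-major axis a_t = (r₁ + r₂)/2 = (4640 + 27700)/2 = 16170 km.
Circular speed at r₁: v₁ = √(μ/r₁) = √(42881.0/4640) = 3.0400 km/s.
On the transfer ellipse at r₁, vis-viva equation gives v_p = √[μ(2/r₁ − 1/a_t)] = 3.9789 km/s.
First burn Δv₁ = |v_p − v₁| = 0.9389 km/s.
Circular speed at r₂: v₂ = √(μ/r₂) = 1.2442 km/s.
Transfer-orbit speed at r₂: v_a = √[μ(2/r₂ − 1/a_t)] = 0.66649 km/s.
Second burn Δv₂ = |v₂ − v_a| = 0.5777 km/s.
Δv = Δv₁ + Δv₂ = 0.9389 + 0.5777 = 1.517 km/s.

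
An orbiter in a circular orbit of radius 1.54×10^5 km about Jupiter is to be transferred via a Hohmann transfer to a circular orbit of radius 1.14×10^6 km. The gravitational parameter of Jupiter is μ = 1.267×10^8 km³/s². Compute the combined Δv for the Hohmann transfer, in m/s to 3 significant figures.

Δv = 14800 m/s

The Hohmann ellipse has a_t = (r₁ + r₂)/2 = 6.470×10^5 km.
Circular speed at r₁: v₁ = √(μ/r₁) = √(1.267×10^8/1.540×10^5) = 28.683 km/s.
Transfer-orbit speed at r₁ (vis-viva equation): v_p = √[μ(2/r₁ − 1/a_t)] = 38.074 km/s.
First burn Δv₁ = |v_p − v₁| = 9.391 km/s.
Circular speed at r₂: v₂ = √(μ/r₂) = 10.542 km/s.
Transfer-orbit speed at r₂: v_a = √[μ(2/r₂ − 1/a_t)] = 5.1433 km/s.
Second burn Δv₂ = |v₂ − v_a| = 5.399 km/s.
Total Δv = Δv₁ + Δv₂ = 14.79 km/s.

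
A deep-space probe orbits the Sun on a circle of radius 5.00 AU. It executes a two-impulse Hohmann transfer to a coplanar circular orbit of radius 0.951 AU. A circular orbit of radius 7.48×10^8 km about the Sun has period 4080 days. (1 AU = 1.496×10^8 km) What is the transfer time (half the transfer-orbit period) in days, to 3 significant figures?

From Kepler's third law T² = 4π²r³/μ at r = 7.48×10^8 km, T = 4080 days = 4080 × 86400 s = 3.52512×10^8 s: μ = 4π²r³/T² = 1.32959×10^11 km³/s².
In km: r₁ = 5.00 × 1.496×10^8 = 7.480×10^8 km; r₂ = 0.951 × 1.496×10^8 = 1.422696×10^8 km.
The Hohmann ellipse has a_t = (r₁ + r₂)/2 = 4.451348×10^8 km.
Transfer time t = π√(a_t³/μ) = π√((4.451348×10^8)³ / 1.32959×10^11) = 8.0915×10^7 s.
Converting: 8.0915×10^7 s ÷ 86400 s/day = 937 days.

t = 937 days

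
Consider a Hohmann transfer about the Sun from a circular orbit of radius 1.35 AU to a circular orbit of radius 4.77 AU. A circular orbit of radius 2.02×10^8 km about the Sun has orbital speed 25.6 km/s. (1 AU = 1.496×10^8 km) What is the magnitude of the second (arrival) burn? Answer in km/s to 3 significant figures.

From the circular-orbit relation v² = μ/r at r = 2.02×10^8 km: μ = v²r = (25.6)² × 2.02×10^8 = 1.32383×10^11 km³/s².
In km: r₁ = 1.35 × 1.496×10^8 = 2.0196×10^8 km; r₂ = 4.77 × 1.496×10^8 = 7.13592×10^8 km.
Transfer-ellipse semi-major axis a_t = (r₁ + r₂)/2 = (2.0196×10^8 + 7.13592×10^8)/2 = 4.57776×10^8 km.
Circular speed at r = 7.13592×10^8 km: v_c = √(μ/r) = 13.6204 km/s.
Vis-viva on the transfer ellipse at r = 7.13592×10^8 km gives v_t = √[μ(2/r − 1/a_t)] = 9.04684 km/s.
Δv₂ = |v_t − v_c| = |9.04684 − 13.6204| = 4.574 km/s.

Δv₂ = 4.57 km/s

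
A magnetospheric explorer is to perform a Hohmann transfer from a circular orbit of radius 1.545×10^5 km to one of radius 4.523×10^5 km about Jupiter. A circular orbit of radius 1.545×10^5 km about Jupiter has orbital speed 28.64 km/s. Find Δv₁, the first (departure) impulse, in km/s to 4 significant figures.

From the circular-orbit relation v² = μ/r at r = 1.545×10^5 km: μ = v²r = (28.64)² × 1.545×10^5 = 1.26729×10^8 km³/s².
The Hohmann ellipse has a_t = (r₁ + r₂)/2 = 3.034×10^5 km.
On the circular orbit at r = 1.545×10^5 km, v_c = √(μ/r) = 28.640 km/s.
Transfer-orbit speed at the same r (vis-viva, a = a_t): v_t = √[μ(2/r − 1/a_t)] = 34.969 km/s.
Δv₁ = |v_t − v_c| = |34.969 − 28.640| = 6.329 km/s.

Δv₁ = 6.329 km/s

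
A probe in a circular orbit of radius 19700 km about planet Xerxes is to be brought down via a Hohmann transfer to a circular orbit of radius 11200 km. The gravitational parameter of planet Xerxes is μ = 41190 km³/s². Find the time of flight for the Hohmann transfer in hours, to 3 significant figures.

t = 8.26 hours

Semi-major axis of the transfer orbit: a_t = (19700 + 11200)/2 = 15450 km.
Transfer time t = π√(a_t³/μ) = π√((15450)³ / 41190) = 29730 s.
Converting: 29730 s ÷ 3600 s/hour = 8.26 hours.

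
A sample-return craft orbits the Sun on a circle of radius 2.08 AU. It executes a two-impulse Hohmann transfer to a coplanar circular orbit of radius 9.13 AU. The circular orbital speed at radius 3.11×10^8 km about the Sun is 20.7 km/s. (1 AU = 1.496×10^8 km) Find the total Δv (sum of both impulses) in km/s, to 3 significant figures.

From the circular-orbit relation v² = μ/r at r = 3.11×10^8 km: μ = v²r = (20.7)² × 3.11×10^8 = 1.33260×10^11 km³/s².
In km: r₁ = 2.08 × 1.496×10^8 = 3.11168×10^8 km; r₂ = 9.13 × 1.496×10^8 = 1.365848×10^9 km.
Transfer-ellipse semi-major axis a_t = (r₁ + r₂)/2 = (3.11168×10^8 + 1.365848×10^9)/2 = 8.38508×10^8 km.
Circular speed at r₁: v₁ = √(μ/r₁) = √(1.33260×10^11/3.11168×10^8) = 20.694 km/s.
Transfer-orbit speed at r₁ (v² = μ(2/r − 1/a)): v_p = √[μ(2/r₁ − 1/a_t)] = 26.412 km/s.
First burn Δv₁ = |v_p − v₁| = 5.718 km/s.
At r₂, v₂ = √(μ/r₂) = 9.8776 km/s.
Transfer-orbit speed at r₂: v_a = √[μ(2/r₂ − 1/a_t)] = 6.0172 km/s.
Second burn Δv₂ = |v₂ − v_a| = 3.860 km/s.
Total Δv = Δv₁ + Δv₂ = 9.578 km/s.

Δv = 9.58 km/s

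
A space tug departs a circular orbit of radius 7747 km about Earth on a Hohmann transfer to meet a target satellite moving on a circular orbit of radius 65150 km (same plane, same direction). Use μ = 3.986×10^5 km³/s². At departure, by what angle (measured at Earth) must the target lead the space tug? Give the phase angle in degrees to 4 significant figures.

φ = 104.7°

Transfer-ellipse semi-major axis a_t = (r₁ + r₂)/2 = (7747 + 65150)/2 = 36448.5 km.
Transfer time t = π√(a_t³/μ) = 34626 s.
Target angular speed ω₂ = √(μ/r₂³) = 3.7966×10^-5 rad/s.
Angle swept by the target during transfer: ω₂·t = 1.3146 rad = 75.32°.
Arrival is 180° from departure on the ellipse, so φ = 180° − 75.32° = 104.7°.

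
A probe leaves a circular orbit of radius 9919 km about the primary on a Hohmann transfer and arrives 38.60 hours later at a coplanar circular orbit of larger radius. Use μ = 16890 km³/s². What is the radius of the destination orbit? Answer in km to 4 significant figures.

Transfer time t = 38.60 hours = 1.3896×10^5 s, and t = π√(a_t³/μ).
So a_t = (μ t²/π²)^(1/3) = (16890 × (1.3896×10^5)² / π²)^(1/3) = 32090 km.
Since a_t = (r₁ + r₂)/2, r₂ = 2a_t − r₁ = 2×32090 − 9919 = 54261 km.

r₂ = 54260 km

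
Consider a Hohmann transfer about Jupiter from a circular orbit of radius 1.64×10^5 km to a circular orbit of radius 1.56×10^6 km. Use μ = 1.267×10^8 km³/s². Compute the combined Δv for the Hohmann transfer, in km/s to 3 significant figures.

Semi-major axis of the transfer orbit: a_t = (1.640×10^5 + 1.560×10^6)/2 = 8.620×10^5 km.
At r₁ the circular-orbit speed is v₁ = √(μ/r₁) = 27.795 km/s.
Transfer-orbit speed at r₁ (vis-viva equation): v_p = √[μ(2/r₁ − 1/a_t)] = 37.392 km/s.
First burn Δv₁ = |v_p − v₁| = 9.597 km/s.
Circular speed at r₂: v₂ = √(μ/r₂) = 9.012 km/s.
Transfer-orbit speed at r₂: v_a = √[μ(2/r₂ − 1/a_t)] = 3.931 km/s.
Second burn Δv₂ = |v₂ − v_a| = 5.081 km/s.
Total Δv = Δv₁ + Δv₂ = 14.68 km/s.

Δv = 14.7 km/s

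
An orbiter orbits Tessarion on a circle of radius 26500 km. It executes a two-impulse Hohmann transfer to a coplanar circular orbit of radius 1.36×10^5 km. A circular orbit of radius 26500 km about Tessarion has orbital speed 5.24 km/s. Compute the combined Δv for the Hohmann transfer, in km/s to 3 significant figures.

Δv = 2.53 km/s

From the circular-orbit relation v² = μ/r at r = 26500 km: μ = v²r = (5.24)² × 26500 = 7.27626×10^5 km³/s².
Semi-major axis of the transfer orbit: a_t = (26500 + 1.360×10^5)/2 = 81250 km.
Circular speed at r₁: v₁ = √(μ/r₁) = √(7.27626×10^5/26500) = 5.240 km/s.
Transfer-orbit speed at r₁ (vis-viva equation): v_p = √[μ(2/r₁ − 1/a_t)] = 6.779 km/s.
First burn Δv₁ = |v_p − v₁| = 1.539 km/s.
Circular speed at r₂: v₂ = √(μ/r₂) = 2.31305 km/s.
Transfer-orbit speed at r₂: v_a = √[μ(2/r₂ − 1/a_t)] = 1.32098 km/s.
Second burn Δv₂ = |v₂ − v_a| = 0.9921 km/s.
Total Δv = Δv₁ + Δv₂ = 2.531 km/s.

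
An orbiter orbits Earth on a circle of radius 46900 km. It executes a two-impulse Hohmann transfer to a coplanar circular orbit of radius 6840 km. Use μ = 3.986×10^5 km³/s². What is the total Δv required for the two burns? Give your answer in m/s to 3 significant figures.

Δv = 3900 m/s

The Hohmann ellipse has a_t = (r₁ + r₂)/2 = 26870 km.
Circular speed at r₁: v₁ = √(μ/r₁) = √(3.986×10^5/46900) = 2.915 km/s.
Transfer-orbit speed at r₁ (vis-viva equation): v_a = √[μ(2/r₁ − 1/a_t)] = 1.471 km/s.
First burn Δv₁ = |v_a − v₁| = 1.444 km/s.
Circular speed at r₂: v₂ = √(μ/r₂) = 7.63380 km/s.
Transfer-orbit speed at r₂: v_p = √[μ(2/r₂ − 1/a_t)] = 10.0854 km/s.
Second burn Δv₂ = |v₂ − v_p| = 2.452 km/s.
Δv = Δv₁ + Δv₂ = 1.444 + 2.452 = 3.896 km/s.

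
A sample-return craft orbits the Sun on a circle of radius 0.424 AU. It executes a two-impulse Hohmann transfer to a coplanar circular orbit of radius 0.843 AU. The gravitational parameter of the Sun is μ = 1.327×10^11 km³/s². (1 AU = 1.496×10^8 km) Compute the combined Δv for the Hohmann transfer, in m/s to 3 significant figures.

Δv = 12900 m/s

In km: r₁ = 0.424 × 1.496×10^8 = 6.34304×10^7 km; r₂ = 0.843 × 1.496×10^8 = 1.261128×10^8 km.
The Hohmann ellipse has a_t = (r₁ + r₂)/2 = 9.47716×10^7 km.
Circular speed at r₁: v₁ = √(μ/r₁) = √(1.327×10^11/6.34304×10^7) = 45.739 km/s.
Transfer-orbit speed at r₁ (v² = μ(2/r − 1/a)): v_p = √[μ(2/r₁ − 1/a_t)] = 52.763 km/s.
First burn Δv₁ = |v_p − v₁| = 7.024 km/s.
At r₂, v₂ = √(μ/r₂) = 32.44 km/s.
Transfer-orbit speed at r₂: v_a = √[μ(2/r₂ − 1/a_t)] = 26.54 km/s.
Second burn Δv₂ = |v₂ − v_a| = 5.900 km/s.
Δv = Δv₁ + Δv₂ = 7.024 + 5.900 = 12.92 km/s.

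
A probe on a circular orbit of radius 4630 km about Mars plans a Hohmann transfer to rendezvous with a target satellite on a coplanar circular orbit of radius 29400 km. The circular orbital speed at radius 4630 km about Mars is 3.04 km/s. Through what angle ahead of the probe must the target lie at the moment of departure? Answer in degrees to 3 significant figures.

From the circular-orbit relation v² = μ/r at r = 4630 km: μ = v²r = (3.04)² × 4630 = 42788.6 km³/s².
Semi-major axis of the transfer orbit: a_t = (4630 + 29400)/2 = 17015 km.
Transfer time t = π√(a_t³/μ) = 33708 s.
Target angular speed ω₂ = √(μ/r₂³) = 4.1034×10^-5 rad/s.
Angle swept by the target during transfer: ω₂·t = 1.3832 rad = 79.25°.
The probe traverses 180° on the transfer ellipse, so the target must lead by 180° − 79.25° = 101°.

φ = 101°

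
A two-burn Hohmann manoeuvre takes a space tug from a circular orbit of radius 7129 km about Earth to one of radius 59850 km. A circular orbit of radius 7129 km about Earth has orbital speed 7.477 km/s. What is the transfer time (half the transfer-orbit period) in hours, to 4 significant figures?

From the circular-orbit relation v² = μ/r at r = 7129 km: μ = v²r = (7.477)² × 7129 = 3.98551×10^5 km³/s².
Transfer-ellipse semi-major axis a_t = (r₁ + r₂)/2 = (7129 + 59850)/2 = 33489.5 km.
By Kepler's third law the transfer-orbit period is T = 2π√(a_t³/μ), so t = T/2 = 30500 s.
Converting: 30500 s ÷ 3600 s/hour = 8.472 hours.

t = 8.472 hours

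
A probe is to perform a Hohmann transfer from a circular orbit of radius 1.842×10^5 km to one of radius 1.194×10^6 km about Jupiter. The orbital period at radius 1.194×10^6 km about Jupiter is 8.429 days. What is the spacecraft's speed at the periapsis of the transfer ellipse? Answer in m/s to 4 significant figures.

From Kepler's third law T² = 4π²r³/μ at r = 1.194×10^6 km, T = 8.429 days = 8.429 × 86400 s = 7.282656×10^5 s: μ = 4π²r³/T² = 1.26705×10^8 km³/s².
Transfer-ellipse semi-major axis a_t = (r₁ + r₂)/2 = (1.842×10^5 + 1.194×10^6)/2 = 6.891×10^5 km.
At periapsis, r = 1.842×10^5 km.
Vis-viva: v = √[μ(2/r − 1/a_t)] = √[1.26705×10^8 × (2/1.842×10^5 − 1/6.891×10^5)] = 34.52 km/s.

v = 34520 m/s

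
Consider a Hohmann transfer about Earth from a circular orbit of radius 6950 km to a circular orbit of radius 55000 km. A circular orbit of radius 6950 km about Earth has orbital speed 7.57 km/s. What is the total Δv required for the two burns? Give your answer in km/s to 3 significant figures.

From the circular-orbit relation v² = μ/r at r = 6950 km: μ = v²r = (7.57)² × 6950 = 3.98269×10^5 km³/s².
Transfer-ellipse semi-major axis a_t = (r₁ + r₂)/2 = (6950 + 55000)/2 = 30975 km.
Circular speed at r₁: v₁ = √(μ/r₁) = √(3.98269×10^5/6950) = 7.570000 km/s.
On the transfer ellipse at r₁, v² = μ(2/r − 1/a) gives v_p = √[μ(2/r₁ − 1/a_t)] = 10.08722 km/s.
First burn Δv₁ = |v_p − v₁| = 2.51722 km/s.
Circular speed at r₂: v₂ = √(μ/r₂) = 2.6910 km/s.
Transfer-orbit speed at r₂: v_a = √[μ(2/r₂ − 1/a_t)] = 1.2747 km/s.
Second burn Δv₂ = |v₂ − v_a| = 1.41630 km/s.
Total Δv = Δv₁ + Δv₂ = 3.934 km/s.

Δv = 3.93 km/s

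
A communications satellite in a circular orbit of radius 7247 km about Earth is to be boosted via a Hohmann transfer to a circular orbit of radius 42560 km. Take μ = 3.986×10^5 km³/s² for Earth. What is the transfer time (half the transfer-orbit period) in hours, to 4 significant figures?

t = 5.432 hours

Transfer-ellipse semi-major axis a_t = (r₁ + r₂)/2 = (7247 + 42560)/2 = 24903.5 km.
Half the transfer-orbit period gives t = π√(a_t³/μ) = 19556 s.
Converting: 19556 s ÷ 3600 s/hour = 5.432 hours.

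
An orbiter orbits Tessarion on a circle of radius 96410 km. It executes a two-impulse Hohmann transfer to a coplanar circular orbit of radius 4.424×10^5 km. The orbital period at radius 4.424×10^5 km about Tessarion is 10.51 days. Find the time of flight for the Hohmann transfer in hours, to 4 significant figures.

From Kepler's third law T² = 4π²r³/μ at r = 4.424×10^5 km, T = 10.51 days = 10.51 × 86400 s = 9.08064×10^5 s: μ = 4π²r³/T² = 4.14545×10^6 km³/s².
Transfer-ellipse semi-major axis a_t = (r₁ + r₂)/2 = (96410 + 4.424×10^5)/2 = 2.69405×10^5 km.
Transfer time t = π√(a_t³/μ) = π√((2.69405×10^5)³ / 4.14545×10^6) = 2.1576×10^5 s.
Converting: 2.1576×10^5 s ÷ 3600 s/hour = 59.93 hours.

t = 59.93 hours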